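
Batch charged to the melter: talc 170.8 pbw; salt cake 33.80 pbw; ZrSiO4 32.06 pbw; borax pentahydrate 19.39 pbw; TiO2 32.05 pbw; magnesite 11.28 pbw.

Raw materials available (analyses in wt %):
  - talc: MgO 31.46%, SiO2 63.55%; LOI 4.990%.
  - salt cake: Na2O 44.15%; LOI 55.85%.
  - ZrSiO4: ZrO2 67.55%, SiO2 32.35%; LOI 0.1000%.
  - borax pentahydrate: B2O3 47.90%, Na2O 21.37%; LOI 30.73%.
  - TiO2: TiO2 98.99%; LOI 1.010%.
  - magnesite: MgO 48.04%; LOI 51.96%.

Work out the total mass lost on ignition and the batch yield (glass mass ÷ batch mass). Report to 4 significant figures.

LOI loss = 39.58 pbw; glass = 259.8 pbw; yield = 86.78%

Each numeric step carries exact precision throughout; values along the way are displayed, with 4-significant-digit rounding, as written — a single rounding produces each reported result; derived quantities are carried starting from the weights for 259.8 pbw of glass in exact precision (the yield, ignition loss, the six compositions, totals, net glass mass), as set out in question or answer.
LOI of each material in turn:
  talc: 170.8 × 0.04990 = 8.523 pbw
  salt cake: 33.80 × 0.5585 = 18.88 pbw
  ZrSiO4: 32.06 × 0.001000 = 0.03206 pbw
  borax pentahydrate: 19.39 × 0.3073 = 5.959 pbw
  TiO2: 32.05 × 0.01010 = 0.3237 pbw
  magnesite: 11.28 × 0.5196 = 5.861 pbw
Total LOI = 39.58 pbw
Glass = batch − LOI = 299.4 − 39.58 = 259.8 pbw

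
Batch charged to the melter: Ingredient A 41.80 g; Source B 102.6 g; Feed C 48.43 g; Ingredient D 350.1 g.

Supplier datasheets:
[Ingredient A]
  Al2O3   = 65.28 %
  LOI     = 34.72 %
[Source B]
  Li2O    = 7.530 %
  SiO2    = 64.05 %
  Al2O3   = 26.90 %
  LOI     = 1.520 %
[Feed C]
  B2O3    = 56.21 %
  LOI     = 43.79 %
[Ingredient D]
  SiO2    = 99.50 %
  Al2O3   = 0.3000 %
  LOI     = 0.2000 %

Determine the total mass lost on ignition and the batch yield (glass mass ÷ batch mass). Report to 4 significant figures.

LOI loss = 37.98 g; glass = 504.9 g; yield = 93.00%

Values along the way are printed, rounded to 4 significant figures, between the steps; every computation carries full float precision at all times; exactly one rounding is applied to every reported result. Derived quantities are carried at full float precision (net glass mass, the yield, the totals, four oxide percentages, ignition loss) from the batch weights for 504.9 g of glass as given in question or answer.
Ignition loss by material:
  Ingredient A: 41.80 × 0.3472 = 14.51 g
  Source B: 102.6 × 0.01520 = 1.560 g
  Feed C: 48.43 × 0.4379 = 21.21 g
  Ingredient D: 350.1 × 0.002000 = 0.7002 g
Total LOI = 37.98 g
Glass = batch − LOI = 542.9 − 37.98 = 504.9 g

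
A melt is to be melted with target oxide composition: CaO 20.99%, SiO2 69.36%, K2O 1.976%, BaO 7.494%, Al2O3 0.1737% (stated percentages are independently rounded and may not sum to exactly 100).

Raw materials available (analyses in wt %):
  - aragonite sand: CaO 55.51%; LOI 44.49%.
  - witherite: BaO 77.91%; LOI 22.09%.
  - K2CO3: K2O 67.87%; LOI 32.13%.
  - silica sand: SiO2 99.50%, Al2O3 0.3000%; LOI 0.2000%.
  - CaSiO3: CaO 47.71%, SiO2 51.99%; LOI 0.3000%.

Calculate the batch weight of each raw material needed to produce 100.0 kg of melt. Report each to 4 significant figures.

Intermediates are printed rounded to 4 significant figures across the worked steps. All internal work keeps exact precision at each step — each reported value sees exactly one rounding. Derived quantities (glass mass, the five compositions, totals, the yield, LOI) are recomputed using the weight values for 100.0 kg of glass in full float precision exactly as shown in problem or answer.
The oxide mass targets at 100.0 kg melt:
  CaO: 20.99% × 100.0 = 20.99 kg
  SiO2: 69.36% × 100.0 = 69.36 kg
  K2O: 1.976% × 100.0 = 1.976 kg
  BaO: 7.494% × 100.0 = 7.494 kg
  Al2O3: 0.1737% × 100.0 = 0.1737 kg
Per-oxide balance check given the weights on record, for the quoted basis mass (every target is met by its sum net of answer rounding effects):
  CaO: 18.39·0.5551 + 22.60·0.4771 = 20.99 kg (target 20.99 kg)
  SiO2: 57.90·0.9950 + 22.60·0.5199 = 69.36 kg (target 69.36 kg)
  K2O: 2.911·0.6787 = 1.976 kg (target 1.976 kg)
  BaO: 9.619·0.7791 = 7.494 kg (target 7.494 kg)
  Al2O3: 57.90·0.003000 = 0.1737 kg (target 0.1737 kg)
Glass mass check: whole batch net of LOI = 99.99 kg (oxide target masses add up to 99.99 kg; the stated basis being 100.0 kg — deltas are rounding alone).
Batch total: Σ batch = 111.4 kg; Σ batch·LOI gives LOI loss = 11.43 kg; glass ÷ batch gives a yield of 89.75%.

Batch per 100.0 kg melt:
  aragonite sand: 18.39 kg
  witherite: 9.619 kg
  K2CO3: 2.911 kg
  silica sand: 57.90 kg
  CaSiO3: 22.60 kg
Total batch = 111.4 kg; LOI loss = 11.43 kg; yield = 89.75%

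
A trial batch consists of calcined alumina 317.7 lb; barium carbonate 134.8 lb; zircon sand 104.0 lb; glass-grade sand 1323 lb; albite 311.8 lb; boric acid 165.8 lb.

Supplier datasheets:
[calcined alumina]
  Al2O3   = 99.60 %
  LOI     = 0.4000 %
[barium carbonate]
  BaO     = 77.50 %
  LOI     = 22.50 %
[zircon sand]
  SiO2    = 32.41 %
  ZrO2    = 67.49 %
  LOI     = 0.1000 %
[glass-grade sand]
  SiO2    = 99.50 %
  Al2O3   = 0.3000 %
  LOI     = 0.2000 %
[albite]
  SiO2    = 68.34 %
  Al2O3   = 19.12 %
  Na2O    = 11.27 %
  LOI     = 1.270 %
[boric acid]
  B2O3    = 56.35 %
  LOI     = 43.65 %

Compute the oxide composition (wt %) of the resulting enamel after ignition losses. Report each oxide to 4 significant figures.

Every computation holds full precision through the solve. Mid-chain values are shown rounded to four significant digits when written out. A single rounding yields each reported number; all derived quantities (LOI, glass mass, the six compositions, yield, totals) are carried from the weighed amounts on 2246 lb of glass at full precision precisely as stated by the problem or answer text.
Oxide-by-oxide delivered mass:
  SiO2: 104.0·0.3241 + 1323·0.9950 + 311.8·0.6834 = 1563 lb
  Al2O3: 317.7·0.9960 + 1323·0.003000 + 311.8·0.1912 = 380.0 lb
  BaO: 134.8·0.7750 = 104.5 lb
  ZrO2: 104.0·0.6749 = 70.19 lb
  Na2O: 311.8·0.1127 = 35.14 lb
  B2O3: 165.8·0.5635 = 93.43 lb
LOI: 317.7·0.004000 + 134.8·0.2250 + 104.0·0.001000 + 1323·0.002000 + 311.8·0.01270 + 165.8·0.4365 = 110.7 lb
Glass = total batch minus LOI = 2357 − 110.7 = 2246 lb (consistent with Σ oxide mass)
wt % = 100 × oxide mass / glass mass

Glass mass = 2246 lb (batch 2357 − LOI 110.7).
Composition: SiO2 69.59%, Al2O3 16.92%, BaO 4.651%, ZrO2 3.125%, Na2O 1.564%, B2O3 4.159%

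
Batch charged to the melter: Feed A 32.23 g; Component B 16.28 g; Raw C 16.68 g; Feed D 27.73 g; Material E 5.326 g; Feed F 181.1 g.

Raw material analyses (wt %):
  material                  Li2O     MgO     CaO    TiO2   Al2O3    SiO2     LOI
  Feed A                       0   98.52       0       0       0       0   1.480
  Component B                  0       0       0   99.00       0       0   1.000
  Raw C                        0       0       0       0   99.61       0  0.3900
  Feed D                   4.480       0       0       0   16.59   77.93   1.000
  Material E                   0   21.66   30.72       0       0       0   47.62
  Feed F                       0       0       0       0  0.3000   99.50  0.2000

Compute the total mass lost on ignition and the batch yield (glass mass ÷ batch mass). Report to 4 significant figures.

LOI loss = 3.881 g; glass = 275.5 g; yield = 98.61%

Mid-chain values are printed rounded off to 4 significant digits in the working — all internal work holds full float precision at every stage; exactly one rounding is applied to each reported value — all derived quantities are rebuilt in exact precision (the six compositions, the yield, the totals, ignition loss, glass mass) starting from the weights on 275.5 g of glass exactly as printed in problem or answer.
Material-by-material LOI:
  Feed A: 32.23 × 0.01480 = 0.4770 g
  Component B: 16.28 × 0.01000 = 0.1628 g
  Raw C: 16.68 × 0.003900 = 0.06505 g
  Feed D: 27.73 × 0.01000 = 0.2773 g
  Material E: 5.326 × 0.4762 = 2.536 g
  Feed F: 181.1 × 0.002000 = 0.3622 g
Total LOI = 3.881 g
Glass = batch − LOI = 279.3 − 3.881 = 275.5 g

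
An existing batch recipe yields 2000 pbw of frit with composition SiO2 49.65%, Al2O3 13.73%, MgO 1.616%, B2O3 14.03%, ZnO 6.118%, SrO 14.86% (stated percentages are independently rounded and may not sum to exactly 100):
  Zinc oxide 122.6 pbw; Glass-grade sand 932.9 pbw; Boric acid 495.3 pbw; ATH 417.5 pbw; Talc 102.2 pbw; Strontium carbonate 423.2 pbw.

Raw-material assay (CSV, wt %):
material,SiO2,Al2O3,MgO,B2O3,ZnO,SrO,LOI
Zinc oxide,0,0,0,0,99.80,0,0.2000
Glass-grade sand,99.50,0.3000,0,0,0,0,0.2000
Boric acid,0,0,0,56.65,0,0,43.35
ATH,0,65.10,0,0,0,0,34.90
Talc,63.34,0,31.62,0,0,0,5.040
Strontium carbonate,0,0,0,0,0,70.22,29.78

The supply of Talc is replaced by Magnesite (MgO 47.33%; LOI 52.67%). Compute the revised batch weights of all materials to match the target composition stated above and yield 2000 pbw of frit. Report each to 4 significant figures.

Revised batch per 2000 pbw frit:
  Zinc oxide: 122.6 pbw
  Glass-grade sand: 998.0 pbw
  Boric acid: 495.3 pbw
  ATH: 417.2 pbw
  Magnesite: 68.29 pbw
  Strontium carbonate: 423.2 pbw
Total batch = 2525 pbw; LOI loss = 524.6 pbw

The intermediate values are shown (rounded to four significant digits) alongside each step; each numeric step holds exact precision through every step — every reported number includes exactly one rounding — all derived quantities (the totals, net glass mass, the six compositions, yield, LOI) are recomputed in full float precision from the weighed amounts per 2000 pbw of glass precisely as stated by question or answer.
Oxide mass targets, per 2000 pbw frit:
  SiO2: 49.65% × 2000 = 993.0 pbw
  Al2O3: 13.73% × 2000 = 274.6 pbw
  MgO: 1.616% × 2000 = 32.32 pbw
  B2O3: 14.03% × 2000 = 280.6 pbw
  ZnO: 6.118% × 2000 = 122.4 pbw
  SrO: 14.86% × 2000 = 297.2 pbw
Balance tally, oxide-wise, using the reported weights, versus the basis set out (delivered sums recover each target once rounding is allowed for):
  SiO2: 998.0·0.9950 = 993.0 pbw (target 993.0 pbw)
  Al2O3: 998.0·0.003000 + 417.2·0.6510 = 274.6 pbw (target 274.6 pbw)
  MgO: 68.29·0.4733 = 32.32 pbw (target 32.32 pbw)
  B2O3: 495.3·0.5665 = 280.6 pbw (target 280.6 pbw)
  ZnO: 122.6·0.9980 = 122.4 pbw (target 122.4 pbw)
  SrO: 423.2·0.7022 = 297.2 pbw (target 297.2 pbw)
Glass mass check: batch Σ − ignition loss = 2000 pbw (targets for the oxides total 2000 pbw; with the basis standing at 2000 pbw — deltas are rounding alone).
Total batch = Σ batch = 2525 pbw; the LOI term Σ batch·LOI equals 524.6 pbw; the yield ratio, glass ÷ batch: 79.22%.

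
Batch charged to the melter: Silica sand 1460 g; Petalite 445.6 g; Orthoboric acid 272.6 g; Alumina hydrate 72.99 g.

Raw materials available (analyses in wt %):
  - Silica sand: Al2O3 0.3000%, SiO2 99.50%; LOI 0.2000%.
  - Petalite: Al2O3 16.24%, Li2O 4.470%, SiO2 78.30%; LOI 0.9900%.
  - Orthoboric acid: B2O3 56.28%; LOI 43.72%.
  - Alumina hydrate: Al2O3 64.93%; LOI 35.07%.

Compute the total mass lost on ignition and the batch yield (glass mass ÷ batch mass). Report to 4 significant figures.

Working values are displayed (rounded to four significant figures) within the worked lines. All internal work holds full float precision all the way through — every reported value is rounded just once — derived quantities (yield, glass mass, four oxide percentages, the totals, LOI) are computed in exact precision from the batch weights at 2099 g of glass exactly as printed in question or answer.
Material-by-material LOI:
  Silica sand: 1460 × 0.002000 = 2.920 g
  Petalite: 445.6 × 0.009900 = 4.411 g
  Orthoboric acid: 272.6 × 0.4372 = 119.2 g
  Alumina hydrate: 72.99 × 0.3507 = 25.60 g
Total LOI = 152.1 g
Glass = batch − LOI = 2251 − 152.1 = 2099 g

LOI loss = 152.1 g; glass = 2099 g; yield = 93.24%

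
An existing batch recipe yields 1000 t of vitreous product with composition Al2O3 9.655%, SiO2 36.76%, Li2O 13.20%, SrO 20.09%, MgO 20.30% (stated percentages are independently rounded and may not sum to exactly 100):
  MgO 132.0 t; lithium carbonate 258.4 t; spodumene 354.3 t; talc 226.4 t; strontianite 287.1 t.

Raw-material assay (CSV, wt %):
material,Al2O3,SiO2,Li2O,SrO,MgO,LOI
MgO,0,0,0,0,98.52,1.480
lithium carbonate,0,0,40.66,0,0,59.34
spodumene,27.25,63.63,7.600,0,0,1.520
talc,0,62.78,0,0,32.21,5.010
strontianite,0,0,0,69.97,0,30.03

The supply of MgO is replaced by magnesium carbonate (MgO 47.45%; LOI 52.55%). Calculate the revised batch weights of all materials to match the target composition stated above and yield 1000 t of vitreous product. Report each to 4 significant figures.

Values along the way are printed, rounded to four significant figures, on the page — all internal work runs at full precision in all steps; a single rounding produces every reported number. All derived quantities (totals, yield, the five compositions, net glass mass, ignition loss) are computed in full float precision starting from the weights per 1000 t of glass exactly as printed in the problem or the answer.
Target oxide masses per 1000 t vitreous product:
  Al2O3: 9.655% × 1000 = 96.55 t
  SiO2: 36.76% × 1000 = 367.6 t
  Li2O: 13.20% × 1000 = 132.0 t
  SrO: 20.09% × 1000 = 200.9 t
  MgO: 20.30% × 1000 = 203.0 t
A balance pass over the oxides, on the weights just shown, relative to the basis at hand (summed amounts equal target values within answer rounding):
  Al2O3: 354.3·0.2725 = 96.55 t (target 96.55 t)
  SiO2: 354.3·0.6363 + 226.4·0.6278 = 367.6 t (target 367.6 t)
  Li2O: 258.4·0.4066 + 354.3·0.07600 = 132.0 t (target 132.0 t)
  SrO: 287.1·0.6997 = 200.9 t (target 200.9 t)
  MgO: 274.1·0.4745 + 226.4·0.3221 = 203.0 t (target 203.0 t)
Glass-mass bookkeeping: total batch − LOI = 1000 t (oxide target masses add up to 1000 t; against the stated basis, 1000 t — deltas are rounding alone).
Whole-batch sum: Σ batch = 1400 t; LOI loss = Σ batch·LOI = 400.3 t; yield, glass over the total, = 71.41%.

Revised batch per 1000 t vitreous product:
  magnesium carbonate: 274.1 t
  lithium carbonate: 258.4 t
  spodumene: 354.3 t
  talc: 226.4 t
  strontianite: 287.1 t
Total batch = 1400 t; LOI loss = 400.3 t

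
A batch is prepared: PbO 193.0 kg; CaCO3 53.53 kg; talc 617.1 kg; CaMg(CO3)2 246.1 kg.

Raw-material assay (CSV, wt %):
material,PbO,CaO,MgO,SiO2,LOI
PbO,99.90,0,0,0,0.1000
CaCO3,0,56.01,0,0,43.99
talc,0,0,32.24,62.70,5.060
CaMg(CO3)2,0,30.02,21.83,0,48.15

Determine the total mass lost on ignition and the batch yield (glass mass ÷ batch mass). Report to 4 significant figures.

LOI loss = 173.5 kg; glass = 936.3 kg; yield = 84.37%

Rounding to 4 significant figures governs every intermediate as shown; all arithmetic carries exact precision from first step to last; every reported number receives exactly one rounding. All derived quantities are carried from the batch weights on 936.3 kg of glass at full float precision (ignition loss, the four compositions, glass mass, the yield, totals) precisely as stated by question or answer.
Ignition loss by material:
  PbO: 193.0 × 0.001000 = 0.1930 kg
  CaCO3: 53.53 × 0.4399 = 23.55 kg
  talc: 617.1 × 0.05060 = 31.23 kg
  CaMg(CO3)2: 246.1 × 0.4815 = 118.5 kg
Total LOI = 173.5 kg
Glass = batch − LOI = 1110 − 173.5 = 936.3 kg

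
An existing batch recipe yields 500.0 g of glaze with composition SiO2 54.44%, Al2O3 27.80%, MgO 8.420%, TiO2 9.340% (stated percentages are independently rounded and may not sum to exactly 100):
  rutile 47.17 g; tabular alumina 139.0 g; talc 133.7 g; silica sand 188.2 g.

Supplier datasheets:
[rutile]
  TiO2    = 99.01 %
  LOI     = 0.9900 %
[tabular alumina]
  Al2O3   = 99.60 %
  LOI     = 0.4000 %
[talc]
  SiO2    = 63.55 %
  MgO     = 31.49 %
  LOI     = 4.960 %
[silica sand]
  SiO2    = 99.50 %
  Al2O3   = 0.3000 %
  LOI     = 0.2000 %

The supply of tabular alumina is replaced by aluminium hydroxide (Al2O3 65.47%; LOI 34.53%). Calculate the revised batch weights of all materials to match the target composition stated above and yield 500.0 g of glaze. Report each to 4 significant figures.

Revised batch per 500.0 g glaze:
  rutile: 47.17 g
  aluminium hydroxide: 211.4 g
  talc: 133.7 g
  silica sand: 188.2 g
Total batch = 580.5 g; LOI loss = 80.47 g

Values along the way are displayed, rounded to 4 significant figures, on the page — every computation runs at full float precision through the solve — each reported result undergoes a single rounding — all derived quantities are recomputed in exact precision (totals, LOI, the four compositions, yield, glass mass) from the weighed amounts on 500.0 g of glass, as set out in problem or answer.
The oxide mass targets at 500.0 g glaze:
  SiO2: 54.44% × 500.0 = 272.2 g
  Al2O3: 27.80% × 500.0 = 139.0 g
  MgO: 8.420% × 500.0 = 42.10 g
  TiO2: 9.340% × 500.0 = 46.70 g
A balance pass over the oxides, working from each reported weight, at the basis given (each sum matches its target mass given rounding of the digits):
  SiO2: 133.7·0.6355 + 188.2·0.9950 = 272.2 g (target 272.2 g)
  Al2O3: 211.4·0.6547 + 188.2·0.003000 = 139.0 g (target 139.0 g)
  MgO: 133.7·0.3149 = 42.10 g (target 42.10 g)
  TiO2: 47.17·0.9901 = 46.70 g (target 46.70 g)
Glass mass check: Σ batch − LOI loss = 500.0 g (targets for the oxides total 500.0 g; against the stated basis, 500.0 g — deltas are rounding alone).
Adding the batch up: Σ batch = 580.5 g; Σ batch·LOI gives LOI loss = 80.47 g; glass ÷ batch gives a yield of 86.14%.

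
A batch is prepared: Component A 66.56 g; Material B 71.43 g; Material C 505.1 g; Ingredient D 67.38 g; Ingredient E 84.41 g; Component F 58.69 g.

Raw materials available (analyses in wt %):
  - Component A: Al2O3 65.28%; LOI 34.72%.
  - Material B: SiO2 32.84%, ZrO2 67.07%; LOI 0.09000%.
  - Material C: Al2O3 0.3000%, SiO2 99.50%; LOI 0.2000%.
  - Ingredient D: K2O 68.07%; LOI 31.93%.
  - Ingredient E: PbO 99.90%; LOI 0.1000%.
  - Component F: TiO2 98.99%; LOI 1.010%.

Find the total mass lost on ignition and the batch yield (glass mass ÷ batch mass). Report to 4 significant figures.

The whole derivation carries exact precision through every step. Mid-chain values are displayed with 4-significant-digit rounding at each printed step; each reported value is rounded a single time — derived quantities, which include net glass mass, LOI, the totals, the yield, six oxide percentages, are carried at full float precision, as quoted within the question or the answer, starting from the weights for 807.2 g of glass.
Material-by-material LOI:
  Component A: 66.56 × 0.3472 = 23.11 g
  Material B: 71.43 × 9.000e-04 = 0.06429 g
  Material C: 505.1 × 0.002000 = 1.010 g
  Ingredient D: 67.38 × 0.3193 = 21.51 g
  Ingredient E: 84.41 × 0.001000 = 0.08441 g
  Component F: 58.69 × 0.01010 = 0.5928 g
Total LOI = 46.38 g
Glass = batch − LOI = 853.6 − 46.38 = 807.2 g

LOI loss = 46.38 g; glass = 807.2 g; yield = 94.57%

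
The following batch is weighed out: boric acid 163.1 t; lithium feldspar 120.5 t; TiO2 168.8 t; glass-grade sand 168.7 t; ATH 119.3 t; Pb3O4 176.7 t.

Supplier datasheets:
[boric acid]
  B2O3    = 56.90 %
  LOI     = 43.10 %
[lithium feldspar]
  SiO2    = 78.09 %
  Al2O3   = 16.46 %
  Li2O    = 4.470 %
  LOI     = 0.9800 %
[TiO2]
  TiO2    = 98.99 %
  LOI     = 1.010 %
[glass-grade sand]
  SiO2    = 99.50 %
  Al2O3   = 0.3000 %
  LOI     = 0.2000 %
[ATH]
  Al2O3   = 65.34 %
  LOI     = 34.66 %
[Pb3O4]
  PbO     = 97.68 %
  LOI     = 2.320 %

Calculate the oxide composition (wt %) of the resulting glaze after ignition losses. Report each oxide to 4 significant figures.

Glass mass = 798.1 t (batch 917.1 − LOI 119.0).
Composition: TiO2 20.94%, SiO2 32.82%, Al2O3 12.32%, Li2O 0.6749%, PbO 21.63%, B2O3 11.63%

Mid-chain values are shown (rounded to 4 significant figures) between the steps. All arithmetic runs at full float precision all the way through — each reported number carries a single rounding — derived quantities, which include yield, LOI, glass mass, six oxide percentages, the totals, are computed in exact precision, as given in the question or the answer, from the batch weights per 798.1 t of glass.
What the batch supplies per oxide:
  TiO2: 168.8·0.9899 = 167.1 t
  SiO2: 120.5·0.7809 + 168.7·0.9950 = 262.0 t
  Al2O3: 120.5·0.1646 + 168.7·0.003000 + 119.3·0.6534 = 98.29 t
  Li2O: 120.5·0.04470 = 5.386 t
  PbO: 176.7·0.9768 = 172.6 t
  B2O3: 163.1·0.5690 = 92.80 t
LOI: 163.1·0.4310 + 120.5·0.009800 + 168.8·0.01010 + 168.7·0.002000 + 119.3·0.3466 + 176.7·0.02320 = 119.0 t
The glass mass, total less LOI, = 917.1 − 119.0 = 798.1 t (= the summed oxide contributions)
wt % = 100 × oxide mass / glass mass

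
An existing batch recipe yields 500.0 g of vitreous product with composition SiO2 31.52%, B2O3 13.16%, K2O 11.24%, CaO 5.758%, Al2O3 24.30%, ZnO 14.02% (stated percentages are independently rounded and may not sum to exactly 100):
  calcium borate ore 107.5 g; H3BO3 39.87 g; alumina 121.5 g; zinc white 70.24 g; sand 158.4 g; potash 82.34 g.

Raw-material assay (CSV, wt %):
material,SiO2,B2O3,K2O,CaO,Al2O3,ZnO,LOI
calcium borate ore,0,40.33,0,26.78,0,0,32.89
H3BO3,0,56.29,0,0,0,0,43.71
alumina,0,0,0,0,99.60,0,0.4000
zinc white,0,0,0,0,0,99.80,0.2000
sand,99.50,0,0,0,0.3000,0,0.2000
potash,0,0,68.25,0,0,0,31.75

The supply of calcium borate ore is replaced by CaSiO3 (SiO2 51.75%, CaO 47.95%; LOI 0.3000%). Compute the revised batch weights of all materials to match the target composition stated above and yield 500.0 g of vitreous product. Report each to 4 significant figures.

Revised batch per 500.0 g vitreous product:
  CaSiO3: 60.04 g
  H3BO3: 116.9 g
  alumina: 121.6 g
  zinc white: 70.24 g
  sand: 127.2 g
  potash: 82.34 g
Total batch = 578.3 g; LOI loss = 78.30 g

The whole derivation holds full float precision through every step — in-progress results appear (rounded to four significant figures) between the steps. Exactly one rounding is applied to each reported number; derived quantities, including yield, six oxide percentages, totals, net glass mass, ignition loss, are rebuilt from the batch weights on 500.0 g of glass in exact precision exactly as printed in the problem or the answer.
Target masses of each oxide per 500.0 g vitreous product:
  SiO2: 31.52% × 500.0 = 157.6 g
  B2O3: 13.16% × 500.0 = 65.80 g
  K2O: 11.24% × 500.0 = 56.20 g
  CaO: 5.758% × 500.0 = 28.79 g
  Al2O3: 24.30% × 500.0 = 121.5 g
  ZnO: 14.02% × 500.0 = 70.10 g
Mass-balance tally per oxide from the weights as reported, per the basis as stated (every target is met by its sum inside rounding margins):
  SiO2: 60.04·0.5175 + 127.2·0.9950 = 157.6 g (target 157.6 g)
  B2O3: 116.9·0.5629 = 65.80 g (target 65.80 g)
  K2O: 82.34·0.6825 = 56.20 g (target 56.20 g)
  CaO: 60.04·0.4795 = 28.79 g (target 28.79 g)
  Al2O3: 121.6·0.9960 + 127.2·0.003000 = 121.5 g (target 121.5 g)
  ZnO: 70.24·0.9980 = 70.10 g (target 70.10 g)
Mass balance on the glass: batch total minus LOI = 500.0 g (targets for the oxides total 500.0 g; the stated basis being 500.0 g — any gap is answer rounding).
Total batch = Σ batch = 578.3 g; Σ batch·LOI gives LOI loss = 78.30 g; yield, glass over the total, = 86.46%.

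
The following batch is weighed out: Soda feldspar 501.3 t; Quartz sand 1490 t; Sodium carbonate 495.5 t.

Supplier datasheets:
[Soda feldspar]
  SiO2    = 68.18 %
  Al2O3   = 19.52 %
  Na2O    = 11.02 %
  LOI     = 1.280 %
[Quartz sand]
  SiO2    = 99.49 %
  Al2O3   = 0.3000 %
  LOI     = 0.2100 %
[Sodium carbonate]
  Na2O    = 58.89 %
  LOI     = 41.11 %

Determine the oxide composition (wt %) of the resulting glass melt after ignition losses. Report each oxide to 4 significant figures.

Glass mass = 2274 t (batch 2487 − LOI 213.2).
Composition: SiO2 80.24%, Al2O3 4.501%, Na2O 15.26%

Mid-chain values are displayed, rounded to four significant digits, when written out — full precision is kept through the solve. Each reported result is rounded a single time; the derived quantities (ignition loss, three oxide percentages, the totals, yield, net glass mass) are computed starting from the weights per 2274 t of glass at full float precision, as quoted within problem or answer.
Oxide-by-oxide delivered mass:
  SiO2: 501.3·0.6818 + 1490·0.9949 = 1824 t
  Al2O3: 501.3·0.1952 + 1490·0.003000 = 102.3 t
  Na2O: 501.3·0.1102 + 495.5·0.5889 = 347.0 t
LOI: 501.3·0.01280 + 1490·0.002100 + 495.5·0.4111 = 213.2 t
The glass mass, total less LOI, = 2487 − 213.2 = 2274 t (consistent with Σ oxide mass)
each oxide over glass, ×100, is wt %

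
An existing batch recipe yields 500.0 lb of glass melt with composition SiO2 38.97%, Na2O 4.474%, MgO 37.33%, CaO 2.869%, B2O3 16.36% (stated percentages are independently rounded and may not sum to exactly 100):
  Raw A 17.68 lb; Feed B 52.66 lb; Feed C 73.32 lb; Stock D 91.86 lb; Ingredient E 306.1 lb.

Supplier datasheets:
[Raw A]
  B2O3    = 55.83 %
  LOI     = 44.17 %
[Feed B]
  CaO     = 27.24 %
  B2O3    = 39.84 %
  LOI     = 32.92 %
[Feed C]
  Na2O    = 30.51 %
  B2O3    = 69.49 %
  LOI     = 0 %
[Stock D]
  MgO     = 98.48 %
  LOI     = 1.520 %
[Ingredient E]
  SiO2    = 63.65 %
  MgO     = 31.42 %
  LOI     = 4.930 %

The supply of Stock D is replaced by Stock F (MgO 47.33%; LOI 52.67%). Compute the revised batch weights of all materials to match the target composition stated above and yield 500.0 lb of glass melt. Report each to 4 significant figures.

Revised batch per 500.0 lb glass melt:
  Raw A: 17.68 lb
  Feed B: 52.66 lb
  Feed C: 73.32 lb
  Stock F: 191.1 lb
  Ingredient E: 306.1 lb
Total batch = 640.9 lb; LOI loss = 140.9 lb

Every computation maintains full float precision at each step; in-progress results are shown (rounded to 4 significant figures) within the worked lines. Each reported number takes a single rounding — derived quantities (the totals, LOI, five oxide percentages, the yield, net glass mass) are computed from the weighed amounts for 500.0 lb of glass in full precision exactly as printed in the problem or the answer.
Target oxide masses per 500.0 lb glass melt:
  SiO2: 38.97% × 500.0 = 194.8 lb
  Na2O: 4.474% × 500.0 = 22.37 lb
  MgO: 37.33% × 500.0 = 186.6 lb
  CaO: 2.869% × 500.0 = 14.34 lb
  B2O3: 16.36% × 500.0 = 81.80 lb
Sums-versus-targets review with the batch weights as given, relative to the basis at hand (target by target, the sums agree within answer rounding):
  SiO2: 306.1·0.6365 = 194.8 lb (target 194.8 lb)
  Na2O: 73.32·0.3051 = 22.37 lb (target 22.37 lb)
  MgO: 191.1·0.4733 + 306.1·0.3142 = 186.6 lb (target 186.6 lb)
  CaO: 52.66·0.2724 = 14.34 lb (target 14.34 lb)
  B2O3: 17.68·0.5583 + 52.66·0.3984 + 73.32·0.6949 = 81.80 lb (target 81.80 lb)
Glass-mass bookkeeping: whole batch net of LOI = 500.0 lb (targets for the oxides total 500.0 lb; the stated basis being 500.0 lb — gaps are rounding artifacts).
Total batch = Σ batch = 640.9 lb; LOI removed, Σ of batch·LOI: 140.9 lb; the yield ratio, glass ÷ batch: 78.02%.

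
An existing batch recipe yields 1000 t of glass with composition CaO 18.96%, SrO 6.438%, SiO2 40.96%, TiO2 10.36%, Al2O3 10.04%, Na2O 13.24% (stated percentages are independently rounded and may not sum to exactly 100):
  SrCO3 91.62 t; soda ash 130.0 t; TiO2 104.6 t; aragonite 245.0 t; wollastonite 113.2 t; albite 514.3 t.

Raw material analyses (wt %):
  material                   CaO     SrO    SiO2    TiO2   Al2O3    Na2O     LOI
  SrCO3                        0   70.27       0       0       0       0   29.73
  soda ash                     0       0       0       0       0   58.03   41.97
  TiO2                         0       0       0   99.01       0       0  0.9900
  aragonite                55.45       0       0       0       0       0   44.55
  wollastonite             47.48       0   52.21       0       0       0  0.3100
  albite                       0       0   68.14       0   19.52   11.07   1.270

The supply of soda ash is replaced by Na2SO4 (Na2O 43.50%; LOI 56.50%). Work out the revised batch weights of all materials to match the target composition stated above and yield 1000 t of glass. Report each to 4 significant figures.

Revised batch per 1000 t glass:
  SrCO3: 91.62 t
  Na2SO4: 173.5 t
  TiO2: 104.6 t
  aragonite: 245.0 t
  wollastonite: 113.2 t
  albite: 514.3 t
Total batch = 1242 t; LOI loss = 242.3 t

Full precision is maintained at every stage — in-progress results are displayed (rounded to 4 significant figures) between the steps. A single rounding finalizes every reported value. All derived quantities, including LOI, glass mass, six oxide percentages, yield, the totals, are computed starting from the weights per 1000 t of glass in exact precision as quoted within question or answer.
Per-oxide target masses for 1000 t glass:
  CaO: 18.96% × 1000 = 189.6 t
  SrO: 6.438% × 1000 = 64.38 t
  SiO2: 40.96% × 1000 = 409.6 t
  TiO2: 10.36% × 1000 = 103.6 t
  Al2O3: 10.04% × 1000 = 100.4 t
  Na2O: 13.24% × 1000 = 132.4 t
Mass-balance tally per oxide with the batch weights as given, under the basis named above (sum by sum, the targets are met net of answer rounding effects):
  CaO: 245.0·0.5545 + 113.2·0.4748 = 189.6 t (target 189.6 t)
  SrO: 91.62·0.7027 = 64.38 t (target 64.38 t)
  SiO2: 113.2·0.5221 + 514.3·0.6814 = 409.5 t (target 409.6 t)
  TiO2: 104.6·0.9901 = 103.6 t (target 103.6 t)
  Al2O3: 514.3·0.1952 = 100.4 t (target 100.4 t)
  Na2O: 173.5·0.4350 + 514.3·0.1107 = 132.4 t (target 132.4 t)
Auditing the glass mass value: batch total minus LOI = 999.9 t (targets for the oxides total 1000 t; against the stated basis, 1000 t — any gap is answer rounding).
Batch grand total — Σ batch = 1242 t; LOI removed, Σ of batch·LOI: 242.3 t; yield = glass ÷ total batch = 80.49%.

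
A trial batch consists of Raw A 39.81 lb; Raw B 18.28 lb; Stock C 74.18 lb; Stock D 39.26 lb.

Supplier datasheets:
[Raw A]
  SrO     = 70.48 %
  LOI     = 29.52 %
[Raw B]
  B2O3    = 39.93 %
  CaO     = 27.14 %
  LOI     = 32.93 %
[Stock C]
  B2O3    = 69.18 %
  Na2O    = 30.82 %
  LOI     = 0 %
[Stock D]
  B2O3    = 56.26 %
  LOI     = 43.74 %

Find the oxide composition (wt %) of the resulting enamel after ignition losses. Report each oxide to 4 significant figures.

Glass mass = 136.6 lb (batch 171.5 − LOI 34.94).
Composition: B2O3 59.09%, Na2O 16.74%, SrO 20.54%, CaO 3.632%

Values along the way are shown, rounded to 4 significant digits, within the worked lines — the working math runs at full float precision at all times — each reported number takes just one rounding; the derived quantities, including net glass mass, four oxide percentages, ignition loss, totals, yield, are carried from the weighed amounts per 136.6 lb of glass in exact precision, exactly as shown in problem or answer.
Oxide masses out of the charge:
  B2O3: 18.28·0.3993 + 74.18·0.6918 + 39.26·0.5626 = 80.70 lb
  Na2O: 74.18·0.3082 = 22.86 lb
  SrO: 39.81·0.7048 = 28.06 lb
  CaO: 18.28·0.2714 = 4.961 lb
LOI: 39.81·0.2952 + 18.28·0.3293 + 39.26·0.4374 = 34.94 lb
Glass = total batch minus LOI = 171.5 − 34.94 = 136.6 lb (equal to the oxide-mass sum)
oxide / glass × 100 gives the wt %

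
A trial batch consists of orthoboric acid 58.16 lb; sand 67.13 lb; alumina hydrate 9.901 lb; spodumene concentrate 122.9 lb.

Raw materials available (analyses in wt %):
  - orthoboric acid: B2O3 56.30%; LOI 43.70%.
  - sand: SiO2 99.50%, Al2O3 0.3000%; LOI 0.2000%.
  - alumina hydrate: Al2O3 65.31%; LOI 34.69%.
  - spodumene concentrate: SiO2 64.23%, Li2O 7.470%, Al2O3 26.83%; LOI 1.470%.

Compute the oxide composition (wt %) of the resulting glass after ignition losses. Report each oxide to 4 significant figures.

Glass mass = 227.3 lb (batch 258.1 − LOI 30.79).
Composition: SiO2 64.11%, Li2O 4.039%, B2O3 14.41%, Al2O3 17.44%

The intermediate values are shown, rounded to 4 significant figures, at each printed step. Each numeric step runs at full float precision in every operation; exactly one rounding goes into each reported result. Derived quantities (LOI, yield, glass mass, the totals, four oxide percentages) are carried from the batch weights per 227.3 lb of glass at full precision exactly as shown in the problem or the answer.
Delivered oxide masses:
  SiO2: 67.13·0.9950 + 122.9·0.6423 = 145.7 lb
  Li2O: 122.9·0.07470 = 9.181 lb
  B2O3: 58.16·0.5630 = 32.74 lb
  Al2O3: 67.13·0.003000 + 9.901·0.6531 + 122.9·0.2683 = 39.64 lb
LOI: 58.16·0.4370 + 67.13·0.002000 + 9.901·0.3469 + 122.9·0.01470 = 30.79 lb
The glass mass, total less LOI, = 258.1 − 30.79 = 227.3 lb (consistent with Σ oxide mass)
percent by weight: oxide/glass ×100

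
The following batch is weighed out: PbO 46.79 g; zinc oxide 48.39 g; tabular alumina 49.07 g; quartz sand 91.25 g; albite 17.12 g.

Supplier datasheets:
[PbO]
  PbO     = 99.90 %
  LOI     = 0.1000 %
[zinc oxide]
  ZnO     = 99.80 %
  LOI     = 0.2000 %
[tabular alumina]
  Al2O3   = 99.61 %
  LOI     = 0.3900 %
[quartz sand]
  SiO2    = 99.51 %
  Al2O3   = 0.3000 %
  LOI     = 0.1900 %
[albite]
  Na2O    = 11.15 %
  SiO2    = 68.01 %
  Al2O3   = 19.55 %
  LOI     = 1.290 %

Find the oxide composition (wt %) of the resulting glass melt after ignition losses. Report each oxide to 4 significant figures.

All internal work carries full float precision at each step; working values appear, with 4-significant-figure rounding, at each printed step — every reported figure is rounded once only — derived quantities, which include the yield, glass mass, ignition loss, the five compositions, the totals, are rebuilt in exact precision, precisely as stated by the problem or answer text, from the batch weights per 251.9 g of glass.
Oxide-by-oxide delivered mass:
  PbO: 46.79·0.9990 = 46.74 g
  Na2O: 17.12·0.1115 = 1.909 g
  SiO2: 91.25·0.9951 + 17.12·0.6801 = 102.4 g
  Al2O3: 49.07·0.9961 + 91.25·0.003000 + 17.12·0.1955 = 52.50 g
  ZnO: 48.39·0.9980 = 48.29 g
LOI: 46.79·0.001000 + 48.39·0.002000 + 49.07·0.003900 + 91.25·0.001900 + 17.12·0.01290 = 0.7292 g
Glass mass = batch − LOI = 252.6 − 0.7292 = 251.9 g (matching Σ of the oxides)
wt % = oxide mass / glass mass × 100

Glass mass = 251.9 g (batch 252.6 − LOI 0.7292).
Composition: PbO 18.56%, Na2O 0.7578%, SiO2 40.67%, Al2O3 20.84%, ZnO 19.17%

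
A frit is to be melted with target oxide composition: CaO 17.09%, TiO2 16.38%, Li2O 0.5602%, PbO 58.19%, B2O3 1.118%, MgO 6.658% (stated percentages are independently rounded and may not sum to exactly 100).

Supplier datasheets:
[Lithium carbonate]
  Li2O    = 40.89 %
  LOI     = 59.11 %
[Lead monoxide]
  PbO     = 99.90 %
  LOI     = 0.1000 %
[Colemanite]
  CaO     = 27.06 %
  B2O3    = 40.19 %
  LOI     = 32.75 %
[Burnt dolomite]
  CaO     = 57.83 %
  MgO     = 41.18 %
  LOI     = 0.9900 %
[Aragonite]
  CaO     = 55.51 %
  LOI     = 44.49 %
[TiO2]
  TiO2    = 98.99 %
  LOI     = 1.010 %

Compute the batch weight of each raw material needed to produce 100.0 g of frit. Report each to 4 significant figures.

Batch per 100.0 g frit:
  Lithium carbonate: 1.370 g
  Lead monoxide: 58.25 g
  Colemanite: 2.782 g
  Burnt dolomite: 16.17 g
  Aragonite: 12.59 g
  TiO2: 16.55 g
Total batch = 107.7 g; LOI loss = 7.708 g; yield = 92.84%

Working values are displayed, rounded to four significant digits, alongside each step; all arithmetic carries exact precision in all steps. Each reported result undergoes a single rounding — the derived quantities are carried at full float precision (LOI, the totals, glass mass, six oxide percentages, yield) starting from the weights at 100.0 g of glass as given in question or answer.
Per-oxide target masses for 100.0 g frit:
  CaO: 17.09% × 100.0 = 17.09 g
  TiO2: 16.38% × 100.0 = 16.38 g
  Li2O: 0.5602% × 100.0 = 0.5602 g
  PbO: 58.19% × 100.0 = 58.19 g
  B2O3: 1.118% × 100.0 = 1.118 g
  MgO: 6.658% × 100.0 = 6.658 g
Balance tally, oxide-wise, given the weights on record, under the basis named above (target by target, the sums agree exact up to rounding of places):
  CaO: 2.782·0.2706 + 16.17·0.5783 + 12.59·0.5551 = 17.09 g (target 17.09 g)
  TiO2: 16.55·0.9899 = 16.38 g (target 16.38 g)
  Li2O: 1.370·0.4089 = 0.5602 g (target 0.5602 g)
  PbO: 58.25·0.9990 = 58.19 g (target 58.19 g)
  B2O3: 2.782·0.4019 = 1.118 g (target 1.118 g)
  MgO: 16.17·0.4118 = 6.659 g (target 6.658 g)
The glass-mass cross-check: whole batch net of LOI = 100.0 g (the Σ of target masses is 100.0 g; with the basis standing at 100.0 g — rounding explains the deltas).
Summing the batch: Σ batch = 107.7 g; ignition loss, Σ(batch × LOI) = 7.708 g; the yield ratio, glass ÷ batch: 92.84%.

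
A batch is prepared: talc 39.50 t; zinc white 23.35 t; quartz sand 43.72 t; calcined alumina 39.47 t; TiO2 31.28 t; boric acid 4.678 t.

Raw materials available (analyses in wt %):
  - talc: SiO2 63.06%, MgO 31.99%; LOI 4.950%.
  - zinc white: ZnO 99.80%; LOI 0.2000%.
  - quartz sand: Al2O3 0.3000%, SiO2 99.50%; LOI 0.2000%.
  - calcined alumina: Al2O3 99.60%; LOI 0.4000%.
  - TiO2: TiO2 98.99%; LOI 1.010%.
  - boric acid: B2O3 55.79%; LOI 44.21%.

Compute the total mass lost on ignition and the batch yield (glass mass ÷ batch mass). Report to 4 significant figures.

The whole derivation holds full precision at all times. In-progress results are displayed, rounded to four significant figures, in the working; a single rounding completes each reported value — the derived quantities (yield, the totals, ignition loss, net glass mass, the six compositions) are recomputed at full precision starting from the weights on 177.4 t of glass as written in either problem or answer.
Per-material ignition loss:
  talc: 39.50 × 0.04950 = 1.955 t
  zinc white: 23.35 × 0.002000 = 0.04670 t
  quartz sand: 43.72 × 0.002000 = 0.08744 t
  calcined alumina: 39.47 × 0.004000 = 0.1579 t
  TiO2: 31.28 × 0.01010 = 0.3159 t
  boric acid: 4.678 × 0.4421 = 2.068 t
Total LOI = 4.631 t
Glass = batch − LOI = 182.0 − 4.631 = 177.4 t

LOI loss = 4.631 t; glass = 177.4 t; yield = 97.46%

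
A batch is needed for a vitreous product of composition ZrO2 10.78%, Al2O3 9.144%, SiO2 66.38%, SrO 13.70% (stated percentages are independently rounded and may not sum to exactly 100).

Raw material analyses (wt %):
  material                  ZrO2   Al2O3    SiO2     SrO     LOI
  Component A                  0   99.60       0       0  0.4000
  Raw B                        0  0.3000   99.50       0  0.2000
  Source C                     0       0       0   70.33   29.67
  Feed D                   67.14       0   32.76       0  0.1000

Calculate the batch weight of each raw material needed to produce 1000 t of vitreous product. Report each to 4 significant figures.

Intermediates are displayed rounded to four significant figures when written out. The working math keeps full float precision all the way through — each reported value takes exactly one rounding; derived quantities are recomputed from the batch weights at 1000 t of glass in exact precision (the yield, ignition loss, totals, four oxide percentages, glass mass) as they appear in the question or the answer.
Oxide mass targets, per 1000 t vitreous product:
  ZrO2: 10.78% × 1000 = 107.8 t
  Al2O3: 9.144% × 1000 = 91.44 t
  SiO2: 66.38% × 1000 = 663.8 t
  SrO: 13.70% × 1000 = 137.0 t
Checking each oxide sum applying the batch weights above, relative to the basis at hand (sums match the target masses exact up to rounding of places):
  ZrO2: 160.6·0.6714 = 107.8 t (target 107.8 t)
  Al2O3: 89.96·0.9960 + 614.3·0.003000 = 91.44 t (target 91.44 t)
  SiO2: 614.3·0.9950 + 160.6·0.3276 = 663.8 t (target 663.8 t)
  SrO: 194.8·0.7033 = 137.0 t (target 137.0 t)
The glass-mass cross-check: batch total minus LOI = 1000 t (the Σ of target masses is 1000 t; versus the stated basis of 1000 t — gaps are rounding artifacts).
Whole-batch sum: Σ batch = 1060 t; the LOI term Σ batch·LOI equals 59.55 t; yield = glass ÷ total batch = 94.38%.

Batch per 1000 t vitreous product:
  Component A: 89.96 t
  Raw B: 614.3 t
  Source C: 194.8 t
  Feed D: 160.6 t
Total batch = 1060 t; LOI loss = 59.55 t; yield = 94.38%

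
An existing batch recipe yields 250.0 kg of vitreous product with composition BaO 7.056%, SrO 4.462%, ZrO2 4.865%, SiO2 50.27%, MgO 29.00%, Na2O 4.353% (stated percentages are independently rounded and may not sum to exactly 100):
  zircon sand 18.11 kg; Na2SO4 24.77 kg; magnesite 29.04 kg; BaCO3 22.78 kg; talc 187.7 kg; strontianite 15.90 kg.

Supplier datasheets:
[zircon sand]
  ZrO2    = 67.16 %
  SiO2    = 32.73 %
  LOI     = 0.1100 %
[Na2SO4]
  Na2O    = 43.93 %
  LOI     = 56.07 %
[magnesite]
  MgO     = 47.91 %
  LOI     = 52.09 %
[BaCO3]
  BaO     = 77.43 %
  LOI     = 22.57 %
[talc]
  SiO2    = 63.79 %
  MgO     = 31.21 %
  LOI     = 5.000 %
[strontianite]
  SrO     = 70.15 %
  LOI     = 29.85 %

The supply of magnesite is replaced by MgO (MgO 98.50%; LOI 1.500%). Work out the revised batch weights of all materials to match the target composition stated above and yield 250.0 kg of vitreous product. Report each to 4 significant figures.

The whole derivation keeps exact precision through every step; working values are rounded to four significant figures wherever printed — every reported number takes just one rounding. Derived quantities, including the six compositions, yield, the totals, ignition loss, glass mass, are computed from the batch weights at 250.0 kg of glass in full float precision, as set out in the problem or the answer.
The oxide mass targets at 250.0 kg vitreous product:
  BaO: 7.056% × 250.0 = 17.64 kg
  SrO: 4.462% × 250.0 = 11.16 kg
  ZrO2: 4.865% × 250.0 = 12.16 kg
  SiO2: 50.27% × 250.0 = 125.7 kg
  MgO: 29.00% × 250.0 = 72.50 kg
  Na2O: 4.353% × 250.0 = 10.88 kg
Sums-versus-targets review working from each reported weight, per the basis as stated (every target is met by its sum modulo rounding of the values):
  BaO: 22.78·0.7743 = 17.64 kg (target 17.64 kg)
  SrO: 15.90·0.7015 = 11.15 kg (target 11.16 kg)
  ZrO2: 18.11·0.6716 = 12.16 kg (target 12.16 kg)
  SiO2: 18.11·0.3273 + 187.7·0.6379 = 125.7 kg (target 125.7 kg)
  MgO: 14.12·0.9850 + 187.7·0.3121 = 72.49 kg (target 72.50 kg)
  Na2O: 24.77·0.4393 = 10.88 kg (target 10.88 kg)
Glass-mass closure: whole batch net of LOI = 250.0 kg (the targets, summed, come to 250.0 kg; stated basis 250.0 kg — gaps are rounding artifacts).
Batch total: Σ batch = 283.4 kg; Σ batch·LOI gives LOI loss = 33.39 kg; glass ÷ batch gives a yield of 88.22%.

Revised batch per 250.0 kg vitreous product:
  zircon sand: 18.11 kg
  Na2SO4: 24.77 kg
  MgO: 14.12 kg
  BaCO3: 22.78 kg
  talc: 187.7 kg
  strontianite: 15.90 kg
Total batch = 283.4 kg; LOI loss = 33.39 kg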